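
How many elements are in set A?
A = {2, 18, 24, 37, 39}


Set A = {2, 18, 24, 37, 39}
Listing elements: 2, 18, 24, 37, 39
Counting: 5 elements
|A| = 5

5


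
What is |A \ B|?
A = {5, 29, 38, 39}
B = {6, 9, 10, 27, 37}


Set A = {5, 29, 38, 39}
Set B = {6, 9, 10, 27, 37}
A \ B = {5, 29, 38, 39}
|A \ B| = 4

4


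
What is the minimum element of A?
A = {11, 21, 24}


Set A = {11, 21, 24}
Elements in ascending order: 11, 21, 24
The smallest element is 11.

11


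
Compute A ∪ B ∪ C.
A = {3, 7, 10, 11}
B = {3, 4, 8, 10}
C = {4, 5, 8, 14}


Set A = {3, 7, 10, 11}
Set B = {3, 4, 8, 10}
Set C = {4, 5, 8, 14}
First, A ∪ B = {3, 4, 7, 8, 10, 11}
Then, (A ∪ B) ∪ C = {3, 4, 5, 7, 8, 10, 11, 14}

{3, 4, 5, 7, 8, 10, 11, 14}


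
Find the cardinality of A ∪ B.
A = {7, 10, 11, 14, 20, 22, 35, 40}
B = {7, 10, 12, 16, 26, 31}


Set A = {7, 10, 11, 14, 20, 22, 35, 40}, |A| = 8
Set B = {7, 10, 12, 16, 26, 31}, |B| = 6
A ∩ B = {7, 10}, |A ∩ B| = 2
|A ∪ B| = |A| + |B| - |A ∩ B| = 8 + 6 - 2 = 12

12


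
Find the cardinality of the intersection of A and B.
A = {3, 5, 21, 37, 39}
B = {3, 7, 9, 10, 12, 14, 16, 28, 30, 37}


Set A = {3, 5, 21, 37, 39}
Set B = {3, 7, 9, 10, 12, 14, 16, 28, 30, 37}
A ∩ B = {3, 37}
|A ∩ B| = 2

2


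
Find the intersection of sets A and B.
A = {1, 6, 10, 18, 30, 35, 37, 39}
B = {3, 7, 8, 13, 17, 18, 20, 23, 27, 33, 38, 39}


Set A = {1, 6, 10, 18, 30, 35, 37, 39}
Set B = {3, 7, 8, 13, 17, 18, 20, 23, 27, 33, 38, 39}
A ∩ B includes only elements in both sets.
Check each element of A against B:
1 ✗, 6 ✗, 10 ✗, 18 ✓, 30 ✗, 35 ✗, 37 ✗, 39 ✓
A ∩ B = {18, 39}

{18, 39}


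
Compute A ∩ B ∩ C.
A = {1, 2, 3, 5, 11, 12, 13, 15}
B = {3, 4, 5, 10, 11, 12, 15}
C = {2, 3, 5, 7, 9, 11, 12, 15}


Set A = {1, 2, 3, 5, 11, 12, 13, 15}
Set B = {3, 4, 5, 10, 11, 12, 15}
Set C = {2, 3, 5, 7, 9, 11, 12, 15}
First, A ∩ B = {3, 5, 11, 12, 15}
Then, (A ∩ B) ∩ C = {3, 5, 11, 12, 15}

{3, 5, 11, 12, 15}


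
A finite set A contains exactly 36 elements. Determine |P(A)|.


The set has 36 elements.
The power set contains all possible subsets.
|P(A)| = 2^|A| = 2^36 = 68719476736

68719476736


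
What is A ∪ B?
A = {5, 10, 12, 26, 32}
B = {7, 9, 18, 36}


Set A = {5, 10, 12, 26, 32}
Set B = {7, 9, 18, 36}
A ∪ B includes all elements in either set.
Elements from A: {5, 10, 12, 26, 32}
Elements from B not already included: {7, 9, 18, 36}
A ∪ B = {5, 7, 9, 10, 12, 18, 26, 32, 36}

{5, 7, 9, 10, 12, 18, 26, 32, 36}


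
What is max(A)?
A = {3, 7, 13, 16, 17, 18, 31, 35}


Set A = {3, 7, 13, 16, 17, 18, 31, 35}
Elements in ascending order: 3, 7, 13, 16, 17, 18, 31, 35
The largest element is 35.

35


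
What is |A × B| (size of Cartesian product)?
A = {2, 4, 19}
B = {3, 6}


Set A = {2, 4, 19} has 3 elements.
Set B = {3, 6} has 2 elements.
|A × B| = |A| × |B| = 3 × 2 = 6

6


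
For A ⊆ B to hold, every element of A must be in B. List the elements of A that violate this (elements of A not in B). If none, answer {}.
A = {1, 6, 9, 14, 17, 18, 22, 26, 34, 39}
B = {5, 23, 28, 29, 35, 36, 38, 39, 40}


Set A = {1, 6, 9, 14, 17, 18, 22, 26, 34, 39}
Set B = {5, 23, 28, 29, 35, 36, 38, 39, 40}
Check each element of A against B:
1 ∉ B (include), 6 ∉ B (include), 9 ∉ B (include), 14 ∉ B (include), 17 ∉ B (include), 18 ∉ B (include), 22 ∉ B (include), 26 ∉ B (include), 34 ∉ B (include), 39 ∈ B
Elements of A not in B: {1, 6, 9, 14, 17, 18, 22, 26, 34}

{1, 6, 9, 14, 17, 18, 22, 26, 34}


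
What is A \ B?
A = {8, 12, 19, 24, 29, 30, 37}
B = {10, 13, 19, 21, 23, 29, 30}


Set A = {8, 12, 19, 24, 29, 30, 37}
Set B = {10, 13, 19, 21, 23, 29, 30}
A \ B includes elements in A that are not in B.
Check each element of A:
8 (not in B, keep), 12 (not in B, keep), 19 (in B, remove), 24 (not in B, keep), 29 (in B, remove), 30 (in B, remove), 37 (not in B, keep)
A \ B = {8, 12, 24, 37}

{8, 12, 24, 37}


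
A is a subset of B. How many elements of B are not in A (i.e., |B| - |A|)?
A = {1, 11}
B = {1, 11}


Set A = {1, 11}, |A| = 2
Set B = {1, 11}, |B| = 2
Since A ⊆ B: B \ A = {}
|B| - |A| = 2 - 2 = 0

0


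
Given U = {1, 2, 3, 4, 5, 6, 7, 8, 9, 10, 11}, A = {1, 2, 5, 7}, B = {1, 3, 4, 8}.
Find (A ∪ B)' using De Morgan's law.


U = {1, 2, 3, 4, 5, 6, 7, 8, 9, 10, 11}
A = {1, 2, 5, 7}, B = {1, 3, 4, 8}
A ∪ B = {1, 2, 3, 4, 5, 7, 8}
(A ∪ B)' = U \ (A ∪ B) = {6, 9, 10, 11}
Verification via A' ∩ B': A' = {3, 4, 6, 8, 9, 10, 11}, B' = {2, 5, 6, 7, 9, 10, 11}
A' ∩ B' = {6, 9, 10, 11} ✓

{6, 9, 10, 11}


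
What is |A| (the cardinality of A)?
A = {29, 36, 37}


Set A = {29, 36, 37}
Listing elements: 29, 36, 37
Counting: 3 elements
|A| = 3

3


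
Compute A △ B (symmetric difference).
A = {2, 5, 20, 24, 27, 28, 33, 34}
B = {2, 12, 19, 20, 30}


Set A = {2, 5, 20, 24, 27, 28, 33, 34}
Set B = {2, 12, 19, 20, 30}
A △ B = (A \ B) ∪ (B \ A)
Elements in A but not B: {5, 24, 27, 28, 33, 34}
Elements in B but not A: {12, 19, 30}
A △ B = {5, 12, 19, 24, 27, 28, 30, 33, 34}

{5, 12, 19, 24, 27, 28, 30, 33, 34}


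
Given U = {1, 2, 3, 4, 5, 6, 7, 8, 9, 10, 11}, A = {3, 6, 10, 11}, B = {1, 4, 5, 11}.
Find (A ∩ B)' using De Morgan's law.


U = {1, 2, 3, 4, 5, 6, 7, 8, 9, 10, 11}
A = {3, 6, 10, 11}, B = {1, 4, 5, 11}
A ∩ B = {11}
(A ∩ B)' = U \ (A ∩ B) = {1, 2, 3, 4, 5, 6, 7, 8, 9, 10}
Verification via A' ∪ B': A' = {1, 2, 4, 5, 7, 8, 9}, B' = {2, 3, 6, 7, 8, 9, 10}
A' ∪ B' = {1, 2, 3, 4, 5, 6, 7, 8, 9, 10} ✓

{1, 2, 3, 4, 5, 6, 7, 8, 9, 10}


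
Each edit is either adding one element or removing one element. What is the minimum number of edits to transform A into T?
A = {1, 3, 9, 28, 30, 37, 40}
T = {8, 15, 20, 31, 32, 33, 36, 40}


Set A = {1, 3, 9, 28, 30, 37, 40}
Set T = {8, 15, 20, 31, 32, 33, 36, 40}
Elements to remove from A (in A, not in T): {1, 3, 9, 28, 30, 37} → 6 removals
Elements to add to A (in T, not in A): {8, 15, 20, 31, 32, 33, 36} → 7 additions
Total edits = 6 + 7 = 13

13


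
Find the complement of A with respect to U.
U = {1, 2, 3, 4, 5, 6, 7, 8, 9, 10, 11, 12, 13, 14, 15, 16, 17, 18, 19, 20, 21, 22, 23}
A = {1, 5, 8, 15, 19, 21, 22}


Universal set U = {1, 2, 3, 4, 5, 6, 7, 8, 9, 10, 11, 12, 13, 14, 15, 16, 17, 18, 19, 20, 21, 22, 23}
Set A = {1, 5, 8, 15, 19, 21, 22}
A' = U \ A = elements in U but not in A
Checking each element of U:
1 (in A, exclude), 2 (not in A, include), 3 (not in A, include), 4 (not in A, include), 5 (in A, exclude), 6 (not in A, include), 7 (not in A, include), 8 (in A, exclude), 9 (not in A, include), 10 (not in A, include), 11 (not in A, include), 12 (not in A, include), 13 (not in A, include), 14 (not in A, include), 15 (in A, exclude), 16 (not in A, include), 17 (not in A, include), 18 (not in A, include), 19 (in A, exclude), 20 (not in A, include), 21 (in A, exclude), 22 (in A, exclude), 23 (not in A, include)
A' = {2, 3, 4, 6, 7, 9, 10, 11, 12, 13, 14, 16, 17, 18, 20, 23}

{2, 3, 4, 6, 7, 9, 10, 11, 12, 13, 14, 16, 17, 18, 20, 23}


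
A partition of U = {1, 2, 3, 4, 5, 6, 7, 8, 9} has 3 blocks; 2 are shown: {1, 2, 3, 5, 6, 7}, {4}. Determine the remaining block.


U = {1, 2, 3, 4, 5, 6, 7, 8, 9}
Shown blocks: {1, 2, 3, 5, 6, 7}, {4}
A partition's blocks are pairwise disjoint and cover U, so the missing block = U \ (union of shown blocks).
Union of shown blocks: {1, 2, 3, 4, 5, 6, 7}
Missing block = U \ (union) = {8, 9}

{8, 9}


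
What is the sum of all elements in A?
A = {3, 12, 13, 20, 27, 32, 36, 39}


Set A = {3, 12, 13, 20, 27, 32, 36, 39}
Sum = 3 + 12 + 13 + 20 + 27 + 32 + 36 + 39 = 182

182


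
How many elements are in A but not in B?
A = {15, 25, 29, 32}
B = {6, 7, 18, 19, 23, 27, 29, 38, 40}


Set A = {15, 25, 29, 32}
Set B = {6, 7, 18, 19, 23, 27, 29, 38, 40}
A \ B = {15, 25, 32}
|A \ B| = 3

3


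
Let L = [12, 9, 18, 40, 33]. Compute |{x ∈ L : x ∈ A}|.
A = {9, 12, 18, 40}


Set A = {9, 12, 18, 40}
Candidates: [12, 9, 18, 40, 33]
Check each candidate:
12 ∈ A, 9 ∈ A, 18 ∈ A, 40 ∈ A, 33 ∉ A
Count of candidates in A: 4

4


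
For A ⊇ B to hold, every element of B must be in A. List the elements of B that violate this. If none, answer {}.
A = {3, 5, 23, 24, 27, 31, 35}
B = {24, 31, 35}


Set A = {3, 5, 23, 24, 27, 31, 35}
Set B = {24, 31, 35}
Check each element of B against A:
24 ∈ A, 31 ∈ A, 35 ∈ A
Elements of B not in A: {}

{}


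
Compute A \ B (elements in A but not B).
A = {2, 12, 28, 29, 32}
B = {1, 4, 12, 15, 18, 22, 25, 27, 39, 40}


Set A = {2, 12, 28, 29, 32}
Set B = {1, 4, 12, 15, 18, 22, 25, 27, 39, 40}
A \ B includes elements in A that are not in B.
Check each element of A:
2 (not in B, keep), 12 (in B, remove), 28 (not in B, keep), 29 (not in B, keep), 32 (not in B, keep)
A \ B = {2, 28, 29, 32}

{2, 28, 29, 32}


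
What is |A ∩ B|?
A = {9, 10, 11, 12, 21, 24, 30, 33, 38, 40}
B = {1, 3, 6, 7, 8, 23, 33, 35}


Set A = {9, 10, 11, 12, 21, 24, 30, 33, 38, 40}
Set B = {1, 3, 6, 7, 8, 23, 33, 35}
A ∩ B = {33}
|A ∩ B| = 1

1


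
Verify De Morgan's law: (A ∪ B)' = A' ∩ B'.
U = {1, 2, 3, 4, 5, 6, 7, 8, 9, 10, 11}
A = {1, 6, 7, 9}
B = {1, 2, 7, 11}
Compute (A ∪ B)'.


U = {1, 2, 3, 4, 5, 6, 7, 8, 9, 10, 11}
A = {1, 6, 7, 9}, B = {1, 2, 7, 11}
A ∪ B = {1, 2, 6, 7, 9, 11}
(A ∪ B)' = U \ (A ∪ B) = {3, 4, 5, 8, 10}
Verification via A' ∩ B': A' = {2, 3, 4, 5, 8, 10, 11}, B' = {3, 4, 5, 6, 8, 9, 10}
A' ∩ B' = {3, 4, 5, 8, 10} ✓

{3, 4, 5, 8, 10}


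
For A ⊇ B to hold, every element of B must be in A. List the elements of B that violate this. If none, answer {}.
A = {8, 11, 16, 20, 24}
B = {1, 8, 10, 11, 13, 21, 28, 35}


Set A = {8, 11, 16, 20, 24}
Set B = {1, 8, 10, 11, 13, 21, 28, 35}
Check each element of B against A:
1 ∉ A (include), 8 ∈ A, 10 ∉ A (include), 11 ∈ A, 13 ∉ A (include), 21 ∉ A (include), 28 ∉ A (include), 35 ∉ A (include)
Elements of B not in A: {1, 10, 13, 21, 28, 35}

{1, 10, 13, 21, 28, 35}


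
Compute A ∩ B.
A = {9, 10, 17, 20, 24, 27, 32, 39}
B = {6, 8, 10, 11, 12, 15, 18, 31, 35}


Set A = {9, 10, 17, 20, 24, 27, 32, 39}
Set B = {6, 8, 10, 11, 12, 15, 18, 31, 35}
A ∩ B includes only elements in both sets.
Check each element of A against B:
9 ✗, 10 ✓, 17 ✗, 20 ✗, 24 ✗, 27 ✗, 32 ✗, 39 ✗
A ∩ B = {10}

{10}


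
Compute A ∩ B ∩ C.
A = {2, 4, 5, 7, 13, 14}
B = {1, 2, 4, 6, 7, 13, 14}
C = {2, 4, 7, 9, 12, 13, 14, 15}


Set A = {2, 4, 5, 7, 13, 14}
Set B = {1, 2, 4, 6, 7, 13, 14}
Set C = {2, 4, 7, 9, 12, 13, 14, 15}
First, A ∩ B = {2, 4, 7, 13, 14}
Then, (A ∩ B) ∩ C = {2, 4, 7, 13, 14}

{2, 4, 7, 13, 14}


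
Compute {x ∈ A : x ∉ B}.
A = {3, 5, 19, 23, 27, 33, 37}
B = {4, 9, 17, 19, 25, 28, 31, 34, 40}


Set A = {3, 5, 19, 23, 27, 33, 37}
Set B = {4, 9, 17, 19, 25, 28, 31, 34, 40}
Check each element of A against B:
3 ∉ B (include), 5 ∉ B (include), 19 ∈ B, 23 ∉ B (include), 27 ∉ B (include), 33 ∉ B (include), 37 ∉ B (include)
Elements of A not in B: {3, 5, 23, 27, 33, 37}

{3, 5, 23, 27, 33, 37}


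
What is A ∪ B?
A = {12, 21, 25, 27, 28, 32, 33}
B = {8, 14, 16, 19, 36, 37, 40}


Set A = {12, 21, 25, 27, 28, 32, 33}
Set B = {8, 14, 16, 19, 36, 37, 40}
A ∪ B includes all elements in either set.
Elements from A: {12, 21, 25, 27, 28, 32, 33}
Elements from B not already included: {8, 14, 16, 19, 36, 37, 40}
A ∪ B = {8, 12, 14, 16, 19, 21, 25, 27, 28, 32, 33, 36, 37, 40}

{8, 12, 14, 16, 19, 21, 25, 27, 28, 32, 33, 36, 37, 40}


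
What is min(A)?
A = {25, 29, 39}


Set A = {25, 29, 39}
Elements in ascending order: 25, 29, 39
The smallest element is 25.

25


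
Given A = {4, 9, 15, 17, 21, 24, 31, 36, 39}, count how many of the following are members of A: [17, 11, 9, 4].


Set A = {4, 9, 15, 17, 21, 24, 31, 36, 39}
Candidates: [17, 11, 9, 4]
Check each candidate:
17 ∈ A, 11 ∉ A, 9 ∈ A, 4 ∈ A
Count of candidates in A: 3

3


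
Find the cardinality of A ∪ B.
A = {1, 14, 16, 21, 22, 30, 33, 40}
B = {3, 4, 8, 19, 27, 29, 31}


Set A = {1, 14, 16, 21, 22, 30, 33, 40}, |A| = 8
Set B = {3, 4, 8, 19, 27, 29, 31}, |B| = 7
A ∩ B = {}, |A ∩ B| = 0
|A ∪ B| = |A| + |B| - |A ∩ B| = 8 + 7 - 0 = 15

15


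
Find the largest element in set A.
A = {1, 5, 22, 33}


Set A = {1, 5, 22, 33}
Elements in ascending order: 1, 5, 22, 33
The largest element is 33.

33


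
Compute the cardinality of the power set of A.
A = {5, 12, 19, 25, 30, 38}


Set A = {5, 12, 19, 25, 30, 38}
|A| = 6
The power set P(A) contains all subsets of A.
|P(A)| = 2^|A| = 2^6 = 64

64


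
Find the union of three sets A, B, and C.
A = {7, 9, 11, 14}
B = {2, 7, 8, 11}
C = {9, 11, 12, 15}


Set A = {7, 9, 11, 14}
Set B = {2, 7, 8, 11}
Set C = {9, 11, 12, 15}
First, A ∪ B = {2, 7, 8, 9, 11, 14}
Then, (A ∪ B) ∪ C = {2, 7, 8, 9, 11, 12, 14, 15}

{2, 7, 8, 9, 11, 12, 14, 15}


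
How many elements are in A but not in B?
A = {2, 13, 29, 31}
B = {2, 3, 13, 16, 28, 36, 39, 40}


Set A = {2, 13, 29, 31}
Set B = {2, 3, 13, 16, 28, 36, 39, 40}
A \ B = {29, 31}
|A \ B| = 2

2


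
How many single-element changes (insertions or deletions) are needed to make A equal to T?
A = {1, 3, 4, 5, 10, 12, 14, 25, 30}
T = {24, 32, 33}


Set A = {1, 3, 4, 5, 10, 12, 14, 25, 30}
Set T = {24, 32, 33}
Elements to remove from A (in A, not in T): {1, 3, 4, 5, 10, 12, 14, 25, 30} → 9 removals
Elements to add to A (in T, not in A): {24, 32, 33} → 3 additions
Total edits = 9 + 3 = 12

12


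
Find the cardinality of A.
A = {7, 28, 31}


Set A = {7, 28, 31}
Listing elements: 7, 28, 31
Counting: 3 elements
|A| = 3

3


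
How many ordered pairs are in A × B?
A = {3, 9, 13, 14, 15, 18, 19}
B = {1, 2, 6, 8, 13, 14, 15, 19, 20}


Set A = {3, 9, 13, 14, 15, 18, 19} has 7 elements.
Set B = {1, 2, 6, 8, 13, 14, 15, 19, 20} has 9 elements.
|A × B| = |A| × |B| = 7 × 9 = 63

63


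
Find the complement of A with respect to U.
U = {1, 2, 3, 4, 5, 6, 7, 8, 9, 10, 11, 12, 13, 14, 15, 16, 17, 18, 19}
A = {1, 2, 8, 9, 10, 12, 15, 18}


Universal set U = {1, 2, 3, 4, 5, 6, 7, 8, 9, 10, 11, 12, 13, 14, 15, 16, 17, 18, 19}
Set A = {1, 2, 8, 9, 10, 12, 15, 18}
A' = U \ A = elements in U but not in A
Checking each element of U:
1 (in A, exclude), 2 (in A, exclude), 3 (not in A, include), 4 (not in A, include), 5 (not in A, include), 6 (not in A, include), 7 (not in A, include), 8 (in A, exclude), 9 (in A, exclude), 10 (in A, exclude), 11 (not in A, include), 12 (in A, exclude), 13 (not in A, include), 14 (not in A, include), 15 (in A, exclude), 16 (not in A, include), 17 (not in A, include), 18 (in A, exclude), 19 (not in A, include)
A' = {3, 4, 5, 6, 7, 11, 13, 14, 16, 17, 19}

{3, 4, 5, 6, 7, 11, 13, 14, 16, 17, 19}


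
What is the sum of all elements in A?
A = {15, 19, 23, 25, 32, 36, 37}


Set A = {15, 19, 23, 25, 32, 36, 37}
Sum = 15 + 19 + 23 + 25 + 32 + 36 + 37 = 187

187


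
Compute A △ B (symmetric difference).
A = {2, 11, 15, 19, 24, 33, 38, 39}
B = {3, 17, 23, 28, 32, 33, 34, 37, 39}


Set A = {2, 11, 15, 19, 24, 33, 38, 39}
Set B = {3, 17, 23, 28, 32, 33, 34, 37, 39}
A △ B = (A \ B) ∪ (B \ A)
Elements in A but not B: {2, 11, 15, 19, 24, 38}
Elements in B but not A: {3, 17, 23, 28, 32, 34, 37}
A △ B = {2, 3, 11, 15, 17, 19, 23, 24, 28, 32, 34, 37, 38}

{2, 3, 11, 15, 17, 19, 23, 24, 28, 32, 34, 37, 38}


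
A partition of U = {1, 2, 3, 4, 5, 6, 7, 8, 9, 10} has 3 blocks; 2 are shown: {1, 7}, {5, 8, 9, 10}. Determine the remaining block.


U = {1, 2, 3, 4, 5, 6, 7, 8, 9, 10}
Shown blocks: {1, 7}, {5, 8, 9, 10}
A partition's blocks are pairwise disjoint and cover U, so the missing block = U \ (union of shown blocks).
Union of shown blocks: {1, 5, 7, 8, 9, 10}
Missing block = U \ (union) = {2, 3, 4, 6}

{2, 3, 4, 6}


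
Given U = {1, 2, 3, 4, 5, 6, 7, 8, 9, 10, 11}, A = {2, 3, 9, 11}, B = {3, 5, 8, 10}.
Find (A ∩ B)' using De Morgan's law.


U = {1, 2, 3, 4, 5, 6, 7, 8, 9, 10, 11}
A = {2, 3, 9, 11}, B = {3, 5, 8, 10}
A ∩ B = {3}
(A ∩ B)' = U \ (A ∩ B) = {1, 2, 4, 5, 6, 7, 8, 9, 10, 11}
Verification via A' ∪ B': A' = {1, 4, 5, 6, 7, 8, 10}, B' = {1, 2, 4, 6, 7, 9, 11}
A' ∪ B' = {1, 2, 4, 5, 6, 7, 8, 9, 10, 11} ✓

{1, 2, 4, 5, 6, 7, 8, 9, 10, 11}


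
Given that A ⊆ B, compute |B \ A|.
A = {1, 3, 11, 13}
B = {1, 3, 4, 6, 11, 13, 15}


Set A = {1, 3, 11, 13}, |A| = 4
Set B = {1, 3, 4, 6, 11, 13, 15}, |B| = 7
Since A ⊆ B: B \ A = {4, 6, 15}
|B| - |A| = 7 - 4 = 3

3


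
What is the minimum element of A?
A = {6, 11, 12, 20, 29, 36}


Set A = {6, 11, 12, 20, 29, 36}
Elements in ascending order: 6, 11, 12, 20, 29, 36
The smallest element is 6.

6


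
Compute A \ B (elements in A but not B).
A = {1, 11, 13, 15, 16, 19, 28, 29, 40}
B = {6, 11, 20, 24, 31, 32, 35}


Set A = {1, 11, 13, 15, 16, 19, 28, 29, 40}
Set B = {6, 11, 20, 24, 31, 32, 35}
A \ B includes elements in A that are not in B.
Check each element of A:
1 (not in B, keep), 11 (in B, remove), 13 (not in B, keep), 15 (not in B, keep), 16 (not in B, keep), 19 (not in B, keep), 28 (not in B, keep), 29 (not in B, keep), 40 (not in B, keep)
A \ B = {1, 13, 15, 16, 19, 28, 29, 40}

{1, 13, 15, 16, 19, 28, 29, 40}


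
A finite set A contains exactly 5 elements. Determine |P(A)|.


The set has 5 elements.
The power set contains all possible subsets.
|P(A)| = 2^|A| = 2^5 = 32

32


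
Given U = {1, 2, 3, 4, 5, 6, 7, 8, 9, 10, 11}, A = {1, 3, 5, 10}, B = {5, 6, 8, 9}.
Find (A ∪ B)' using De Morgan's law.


U = {1, 2, 3, 4, 5, 6, 7, 8, 9, 10, 11}
A = {1, 3, 5, 10}, B = {5, 6, 8, 9}
A ∪ B = {1, 3, 5, 6, 8, 9, 10}
(A ∪ B)' = U \ (A ∪ B) = {2, 4, 7, 11}
Verification via A' ∩ B': A' = {2, 4, 6, 7, 8, 9, 11}, B' = {1, 2, 3, 4, 7, 10, 11}
A' ∩ B' = {2, 4, 7, 11} ✓

{2, 4, 7, 11}


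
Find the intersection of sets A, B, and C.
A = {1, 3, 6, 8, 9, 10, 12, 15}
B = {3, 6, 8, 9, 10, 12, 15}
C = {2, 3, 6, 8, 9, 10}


Set A = {1, 3, 6, 8, 9, 10, 12, 15}
Set B = {3, 6, 8, 9, 10, 12, 15}
Set C = {2, 3, 6, 8, 9, 10}
First, A ∩ B = {3, 6, 8, 9, 10, 12, 15}
Then, (A ∩ B) ∩ C = {3, 6, 8, 9, 10}

{3, 6, 8, 9, 10}


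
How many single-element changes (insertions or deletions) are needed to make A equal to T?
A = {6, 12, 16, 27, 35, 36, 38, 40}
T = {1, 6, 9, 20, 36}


Set A = {6, 12, 16, 27, 35, 36, 38, 40}
Set T = {1, 6, 9, 20, 36}
Elements to remove from A (in A, not in T): {12, 16, 27, 35, 38, 40} → 6 removals
Elements to add to A (in T, not in A): {1, 9, 20} → 3 additions
Total edits = 6 + 3 = 9

9


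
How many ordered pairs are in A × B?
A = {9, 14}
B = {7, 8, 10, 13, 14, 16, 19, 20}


Set A = {9, 14} has 2 elements.
Set B = {7, 8, 10, 13, 14, 16, 19, 20} has 8 elements.
|A × B| = |A| × |B| = 2 × 8 = 16

16


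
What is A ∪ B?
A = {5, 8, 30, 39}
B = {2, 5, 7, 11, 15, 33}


Set A = {5, 8, 30, 39}
Set B = {2, 5, 7, 11, 15, 33}
A ∪ B includes all elements in either set.
Elements from A: {5, 8, 30, 39}
Elements from B not already included: {2, 7, 11, 15, 33}
A ∪ B = {2, 5, 7, 8, 11, 15, 30, 33, 39}

{2, 5, 7, 8, 11, 15, 30, 33, 39}


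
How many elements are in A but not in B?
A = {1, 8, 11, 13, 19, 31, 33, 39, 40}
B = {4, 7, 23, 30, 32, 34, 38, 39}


Set A = {1, 8, 11, 13, 19, 31, 33, 39, 40}
Set B = {4, 7, 23, 30, 32, 34, 38, 39}
A \ B = {1, 8, 11, 13, 19, 31, 33, 40}
|A \ B| = 8

8


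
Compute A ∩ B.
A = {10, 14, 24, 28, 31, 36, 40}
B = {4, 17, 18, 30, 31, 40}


Set A = {10, 14, 24, 28, 31, 36, 40}
Set B = {4, 17, 18, 30, 31, 40}
A ∩ B includes only elements in both sets.
Check each element of A against B:
10 ✗, 14 ✗, 24 ✗, 28 ✗, 31 ✓, 36 ✗, 40 ✓
A ∩ B = {31, 40}

{31, 40}


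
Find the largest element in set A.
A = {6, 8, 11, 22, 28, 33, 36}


Set A = {6, 8, 11, 22, 28, 33, 36}
Elements in ascending order: 6, 8, 11, 22, 28, 33, 36
The largest element is 36.

36


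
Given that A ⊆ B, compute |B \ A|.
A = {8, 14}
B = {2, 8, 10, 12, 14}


Set A = {8, 14}, |A| = 2
Set B = {2, 8, 10, 12, 14}, |B| = 5
Since A ⊆ B: B \ A = {2, 10, 12}
|B| - |A| = 5 - 2 = 3

3


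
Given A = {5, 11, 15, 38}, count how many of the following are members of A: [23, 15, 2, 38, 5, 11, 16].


Set A = {5, 11, 15, 38}
Candidates: [23, 15, 2, 38, 5, 11, 16]
Check each candidate:
23 ∉ A, 15 ∈ A, 2 ∉ A, 38 ∈ A, 5 ∈ A, 11 ∈ A, 16 ∉ A
Count of candidates in A: 4

4


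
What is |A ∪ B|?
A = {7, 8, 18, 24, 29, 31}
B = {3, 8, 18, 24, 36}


Set A = {7, 8, 18, 24, 29, 31}, |A| = 6
Set B = {3, 8, 18, 24, 36}, |B| = 5
A ∩ B = {8, 18, 24}, |A ∩ B| = 3
|A ∪ B| = |A| + |B| - |A ∩ B| = 6 + 5 - 3 = 8

8


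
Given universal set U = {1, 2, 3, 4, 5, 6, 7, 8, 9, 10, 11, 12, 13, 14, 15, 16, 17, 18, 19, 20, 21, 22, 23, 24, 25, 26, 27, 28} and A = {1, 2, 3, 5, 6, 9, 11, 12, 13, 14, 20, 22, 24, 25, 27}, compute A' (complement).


Universal set U = {1, 2, 3, 4, 5, 6, 7, 8, 9, 10, 11, 12, 13, 14, 15, 16, 17, 18, 19, 20, 21, 22, 23, 24, 25, 26, 27, 28}
Set A = {1, 2, 3, 5, 6, 9, 11, 12, 13, 14, 20, 22, 24, 25, 27}
A' = U \ A = elements in U but not in A
Checking each element of U:
1 (in A, exclude), 2 (in A, exclude), 3 (in A, exclude), 4 (not in A, include), 5 (in A, exclude), 6 (in A, exclude), 7 (not in A, include), 8 (not in A, include), 9 (in A, exclude), 10 (not in A, include), 11 (in A, exclude), 12 (in A, exclude), 13 (in A, exclude), 14 (in A, exclude), 15 (not in A, include), 16 (not in A, include), 17 (not in A, include), 18 (not in A, include), 19 (not in A, include), 20 (in A, exclude), 21 (not in A, include), 22 (in A, exclude), 23 (not in A, include), 24 (in A, exclude), 25 (in A, exclude), 26 (not in A, include), 27 (in A, exclude), 28 (not in A, include)
A' = {4, 7, 8, 10, 15, 16, 17, 18, 19, 21, 23, 26, 28}

{4, 7, 8, 10, 15, 16, 17, 18, 19, 21, 23, 26, 28}


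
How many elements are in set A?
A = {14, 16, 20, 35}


Set A = {14, 16, 20, 35}
Listing elements: 14, 16, 20, 35
Counting: 4 elements
|A| = 4

4


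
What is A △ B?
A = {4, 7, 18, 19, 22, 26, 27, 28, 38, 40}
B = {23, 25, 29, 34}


Set A = {4, 7, 18, 19, 22, 26, 27, 28, 38, 40}
Set B = {23, 25, 29, 34}
A △ B = (A \ B) ∪ (B \ A)
Elements in A but not B: {4, 7, 18, 19, 22, 26, 27, 28, 38, 40}
Elements in B but not A: {23, 25, 29, 34}
A △ B = {4, 7, 18, 19, 22, 23, 25, 26, 27, 28, 29, 34, 38, 40}

{4, 7, 18, 19, 22, 23, 25, 26, 27, 28, 29, 34, 38, 40}


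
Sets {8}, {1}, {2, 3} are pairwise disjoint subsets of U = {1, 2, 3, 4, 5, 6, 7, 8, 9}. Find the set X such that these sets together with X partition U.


U = {1, 2, 3, 4, 5, 6, 7, 8, 9}
Shown blocks: {8}, {1}, {2, 3}
A partition's blocks are pairwise disjoint and cover U, so the missing block = U \ (union of shown blocks).
Union of shown blocks: {1, 2, 3, 8}
Missing block = U \ (union) = {4, 5, 6, 7, 9}

{4, 5, 6, 7, 9}


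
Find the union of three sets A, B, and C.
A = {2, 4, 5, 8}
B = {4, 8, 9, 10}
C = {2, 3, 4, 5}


Set A = {2, 4, 5, 8}
Set B = {4, 8, 9, 10}
Set C = {2, 3, 4, 5}
First, A ∪ B = {2, 4, 5, 8, 9, 10}
Then, (A ∪ B) ∪ C = {2, 3, 4, 5, 8, 9, 10}

{2, 3, 4, 5, 8, 9, 10}


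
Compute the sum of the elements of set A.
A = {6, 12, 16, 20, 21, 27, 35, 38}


Set A = {6, 12, 16, 20, 21, 27, 35, 38}
Sum = 6 + 12 + 16 + 20 + 21 + 27 + 35 + 38 = 175

175


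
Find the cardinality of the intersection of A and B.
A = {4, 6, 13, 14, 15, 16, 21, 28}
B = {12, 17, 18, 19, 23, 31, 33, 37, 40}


Set A = {4, 6, 13, 14, 15, 16, 21, 28}
Set B = {12, 17, 18, 19, 23, 31, 33, 37, 40}
A ∩ B = {}
|A ∩ B| = 0

0


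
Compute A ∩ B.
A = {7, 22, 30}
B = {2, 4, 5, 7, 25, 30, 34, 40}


Set A = {7, 22, 30}
Set B = {2, 4, 5, 7, 25, 30, 34, 40}
A ∩ B includes only elements in both sets.
Check each element of A against B:
7 ✓, 22 ✗, 30 ✓
A ∩ B = {7, 30}

{7, 30}


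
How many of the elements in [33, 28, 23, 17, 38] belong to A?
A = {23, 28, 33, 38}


Set A = {23, 28, 33, 38}
Candidates: [33, 28, 23, 17, 38]
Check each candidate:
33 ∈ A, 28 ∈ A, 23 ∈ A, 17 ∉ A, 38 ∈ A
Count of candidates in A: 4

4


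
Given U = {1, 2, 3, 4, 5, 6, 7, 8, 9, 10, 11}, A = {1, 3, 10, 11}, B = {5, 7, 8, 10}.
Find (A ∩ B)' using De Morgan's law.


U = {1, 2, 3, 4, 5, 6, 7, 8, 9, 10, 11}
A = {1, 3, 10, 11}, B = {5, 7, 8, 10}
A ∩ B = {10}
(A ∩ B)' = U \ (A ∩ B) = {1, 2, 3, 4, 5, 6, 7, 8, 9, 11}
Verification via A' ∪ B': A' = {2, 4, 5, 6, 7, 8, 9}, B' = {1, 2, 3, 4, 6, 9, 11}
A' ∪ B' = {1, 2, 3, 4, 5, 6, 7, 8, 9, 11} ✓

{1, 2, 3, 4, 5, 6, 7, 8, 9, 11}


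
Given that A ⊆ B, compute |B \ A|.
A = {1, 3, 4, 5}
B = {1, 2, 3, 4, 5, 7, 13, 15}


Set A = {1, 3, 4, 5}, |A| = 4
Set B = {1, 2, 3, 4, 5, 7, 13, 15}, |B| = 8
Since A ⊆ B: B \ A = {2, 7, 13, 15}
|B| - |A| = 8 - 4 = 4

4


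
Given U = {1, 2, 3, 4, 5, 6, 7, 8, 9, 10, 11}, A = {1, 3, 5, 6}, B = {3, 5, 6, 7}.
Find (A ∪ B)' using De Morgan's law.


U = {1, 2, 3, 4, 5, 6, 7, 8, 9, 10, 11}
A = {1, 3, 5, 6}, B = {3, 5, 6, 7}
A ∪ B = {1, 3, 5, 6, 7}
(A ∪ B)' = U \ (A ∪ B) = {2, 4, 8, 9, 10, 11}
Verification via A' ∩ B': A' = {2, 4, 7, 8, 9, 10, 11}, B' = {1, 2, 4, 8, 9, 10, 11}
A' ∩ B' = {2, 4, 8, 9, 10, 11} ✓

{2, 4, 8, 9, 10, 11}


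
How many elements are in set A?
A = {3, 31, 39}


Set A = {3, 31, 39}
Listing elements: 3, 31, 39
Counting: 3 elements
|A| = 3

3


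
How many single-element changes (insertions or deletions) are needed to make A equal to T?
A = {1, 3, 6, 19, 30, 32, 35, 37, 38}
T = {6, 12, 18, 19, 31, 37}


Set A = {1, 3, 6, 19, 30, 32, 35, 37, 38}
Set T = {6, 12, 18, 19, 31, 37}
Elements to remove from A (in A, not in T): {1, 3, 30, 32, 35, 38} → 6 removals
Elements to add to A (in T, not in A): {12, 18, 31} → 3 additions
Total edits = 6 + 3 = 9

9


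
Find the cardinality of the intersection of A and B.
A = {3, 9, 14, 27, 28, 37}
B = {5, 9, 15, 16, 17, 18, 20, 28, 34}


Set A = {3, 9, 14, 27, 28, 37}
Set B = {5, 9, 15, 16, 17, 18, 20, 28, 34}
A ∩ B = {9, 28}
|A ∩ B| = 2

2


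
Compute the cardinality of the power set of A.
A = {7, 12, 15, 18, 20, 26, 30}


Set A = {7, 12, 15, 18, 20, 26, 30}
|A| = 7
The power set P(A) contains all subsets of A.
|P(A)| = 2^|A| = 2^7 = 128

128


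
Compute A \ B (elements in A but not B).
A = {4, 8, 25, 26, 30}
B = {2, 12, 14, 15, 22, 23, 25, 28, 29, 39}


Set A = {4, 8, 25, 26, 30}
Set B = {2, 12, 14, 15, 22, 23, 25, 28, 29, 39}
A \ B includes elements in A that are not in B.
Check each element of A:
4 (not in B, keep), 8 (not in B, keep), 25 (in B, remove), 26 (not in B, keep), 30 (not in B, keep)
A \ B = {4, 8, 26, 30}

{4, 8, 26, 30}


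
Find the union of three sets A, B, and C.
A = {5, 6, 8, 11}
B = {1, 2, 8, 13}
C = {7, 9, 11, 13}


Set A = {5, 6, 8, 11}
Set B = {1, 2, 8, 13}
Set C = {7, 9, 11, 13}
First, A ∪ B = {1, 2, 5, 6, 8, 11, 13}
Then, (A ∪ B) ∪ C = {1, 2, 5, 6, 7, 8, 9, 11, 13}

{1, 2, 5, 6, 7, 8, 9, 11, 13}


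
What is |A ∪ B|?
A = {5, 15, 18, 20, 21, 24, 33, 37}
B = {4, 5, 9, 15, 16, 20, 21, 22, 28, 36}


Set A = {5, 15, 18, 20, 21, 24, 33, 37}, |A| = 8
Set B = {4, 5, 9, 15, 16, 20, 21, 22, 28, 36}, |B| = 10
A ∩ B = {5, 15, 20, 21}, |A ∩ B| = 4
|A ∪ B| = |A| + |B| - |A ∩ B| = 8 + 10 - 4 = 14

14


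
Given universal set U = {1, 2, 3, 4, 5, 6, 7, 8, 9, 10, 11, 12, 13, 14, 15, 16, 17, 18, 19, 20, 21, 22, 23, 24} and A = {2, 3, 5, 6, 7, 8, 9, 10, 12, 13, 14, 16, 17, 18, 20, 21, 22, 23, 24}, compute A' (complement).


Universal set U = {1, 2, 3, 4, 5, 6, 7, 8, 9, 10, 11, 12, 13, 14, 15, 16, 17, 18, 19, 20, 21, 22, 23, 24}
Set A = {2, 3, 5, 6, 7, 8, 9, 10, 12, 13, 14, 16, 17, 18, 20, 21, 22, 23, 24}
A' = U \ A = elements in U but not in A
Checking each element of U:
1 (not in A, include), 2 (in A, exclude), 3 (in A, exclude), 4 (not in A, include), 5 (in A, exclude), 6 (in A, exclude), 7 (in A, exclude), 8 (in A, exclude), 9 (in A, exclude), 10 (in A, exclude), 11 (not in A, include), 12 (in A, exclude), 13 (in A, exclude), 14 (in A, exclude), 15 (not in A, include), 16 (in A, exclude), 17 (in A, exclude), 18 (in A, exclude), 19 (not in A, include), 20 (in A, exclude), 21 (in A, exclude), 22 (in A, exclude), 23 (in A, exclude), 24 (in A, exclude)
A' = {1, 4, 11, 15, 19}

{1, 4, 11, 15, 19}


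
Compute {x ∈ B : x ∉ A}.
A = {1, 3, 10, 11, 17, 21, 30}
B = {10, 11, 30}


Set A = {1, 3, 10, 11, 17, 21, 30}
Set B = {10, 11, 30}
Check each element of B against A:
10 ∈ A, 11 ∈ A, 30 ∈ A
Elements of B not in A: {}

{}


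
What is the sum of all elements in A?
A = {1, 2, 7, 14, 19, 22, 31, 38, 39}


Set A = {1, 2, 7, 14, 19, 22, 31, 38, 39}
Sum = 1 + 2 + 7 + 14 + 19 + 22 + 31 + 38 + 39 = 173

173


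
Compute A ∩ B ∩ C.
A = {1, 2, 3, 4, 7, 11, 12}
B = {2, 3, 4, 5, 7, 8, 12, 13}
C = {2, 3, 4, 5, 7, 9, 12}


Set A = {1, 2, 3, 4, 7, 11, 12}
Set B = {2, 3, 4, 5, 7, 8, 12, 13}
Set C = {2, 3, 4, 5, 7, 9, 12}
First, A ∩ B = {2, 3, 4, 7, 12}
Then, (A ∩ B) ∩ C = {2, 3, 4, 7, 12}

{2, 3, 4, 7, 12}


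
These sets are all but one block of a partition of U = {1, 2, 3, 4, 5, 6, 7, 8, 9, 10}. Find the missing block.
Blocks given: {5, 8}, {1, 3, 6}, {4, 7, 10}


U = {1, 2, 3, 4, 5, 6, 7, 8, 9, 10}
Shown blocks: {5, 8}, {1, 3, 6}, {4, 7, 10}
A partition's blocks are pairwise disjoint and cover U, so the missing block = U \ (union of shown blocks).
Union of shown blocks: {1, 3, 4, 5, 6, 7, 8, 10}
Missing block = U \ (union) = {2, 9}

{2, 9}


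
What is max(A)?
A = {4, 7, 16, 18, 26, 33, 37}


Set A = {4, 7, 16, 18, 26, 33, 37}
Elements in ascending order: 4, 7, 16, 18, 26, 33, 37
The largest element is 37.

37


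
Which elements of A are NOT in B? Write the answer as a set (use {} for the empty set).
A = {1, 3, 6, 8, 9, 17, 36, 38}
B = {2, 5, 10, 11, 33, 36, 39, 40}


Set A = {1, 3, 6, 8, 9, 17, 36, 38}
Set B = {2, 5, 10, 11, 33, 36, 39, 40}
Check each element of A against B:
1 ∉ B (include), 3 ∉ B (include), 6 ∉ B (include), 8 ∉ B (include), 9 ∉ B (include), 17 ∉ B (include), 36 ∈ B, 38 ∉ B (include)
Elements of A not in B: {1, 3, 6, 8, 9, 17, 38}

{1, 3, 6, 8, 9, 17, 38}


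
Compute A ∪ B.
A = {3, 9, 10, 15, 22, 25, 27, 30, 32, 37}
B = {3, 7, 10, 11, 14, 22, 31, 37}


Set A = {3, 9, 10, 15, 22, 25, 27, 30, 32, 37}
Set B = {3, 7, 10, 11, 14, 22, 31, 37}
A ∪ B includes all elements in either set.
Elements from A: {3, 9, 10, 15, 22, 25, 27, 30, 32, 37}
Elements from B not already included: {7, 11, 14, 31}
A ∪ B = {3, 7, 9, 10, 11, 14, 15, 22, 25, 27, 30, 31, 32, 37}

{3, 7, 9, 10, 11, 14, 15, 22, 25, 27, 30, 31, 32, 37}


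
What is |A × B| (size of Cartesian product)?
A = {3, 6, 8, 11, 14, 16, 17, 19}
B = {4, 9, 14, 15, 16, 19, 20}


Set A = {3, 6, 8, 11, 14, 16, 17, 19} has 8 elements.
Set B = {4, 9, 14, 15, 16, 19, 20} has 7 elements.
|A × B| = |A| × |B| = 8 × 7 = 56

56


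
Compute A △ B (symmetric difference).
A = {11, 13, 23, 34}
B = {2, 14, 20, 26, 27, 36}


Set A = {11, 13, 23, 34}
Set B = {2, 14, 20, 26, 27, 36}
A △ B = (A \ B) ∪ (B \ A)
Elements in A but not B: {11, 13, 23, 34}
Elements in B but not A: {2, 14, 20, 26, 27, 36}
A △ B = {2, 11, 13, 14, 20, 23, 26, 27, 34, 36}

{2, 11, 13, 14, 20, 23, 26, 27, 34, 36}


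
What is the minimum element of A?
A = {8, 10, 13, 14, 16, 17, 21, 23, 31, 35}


Set A = {8, 10, 13, 14, 16, 17, 21, 23, 31, 35}
Elements in ascending order: 8, 10, 13, 14, 16, 17, 21, 23, 31, 35
The smallest element is 8.

8


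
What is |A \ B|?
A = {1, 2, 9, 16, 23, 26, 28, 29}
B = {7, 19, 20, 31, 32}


Set A = {1, 2, 9, 16, 23, 26, 28, 29}
Set B = {7, 19, 20, 31, 32}
A \ B = {1, 2, 9, 16, 23, 26, 28, 29}
|A \ B| = 8

8


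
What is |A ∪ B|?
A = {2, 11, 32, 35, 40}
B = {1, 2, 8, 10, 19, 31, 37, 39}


Set A = {2, 11, 32, 35, 40}, |A| = 5
Set B = {1, 2, 8, 10, 19, 31, 37, 39}, |B| = 8
A ∩ B = {2}, |A ∩ B| = 1
|A ∪ B| = |A| + |B| - |A ∩ B| = 5 + 8 - 1 = 12

12


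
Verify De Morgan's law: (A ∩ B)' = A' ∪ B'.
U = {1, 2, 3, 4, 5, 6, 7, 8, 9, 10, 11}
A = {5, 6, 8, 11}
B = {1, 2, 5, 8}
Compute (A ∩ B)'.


U = {1, 2, 3, 4, 5, 6, 7, 8, 9, 10, 11}
A = {5, 6, 8, 11}, B = {1, 2, 5, 8}
A ∩ B = {5, 8}
(A ∩ B)' = U \ (A ∩ B) = {1, 2, 3, 4, 6, 7, 9, 10, 11}
Verification via A' ∪ B': A' = {1, 2, 3, 4, 7, 9, 10}, B' = {3, 4, 6, 7, 9, 10, 11}
A' ∪ B' = {1, 2, 3, 4, 6, 7, 9, 10, 11} ✓

{1, 2, 3, 4, 6, 7, 9, 10, 11}


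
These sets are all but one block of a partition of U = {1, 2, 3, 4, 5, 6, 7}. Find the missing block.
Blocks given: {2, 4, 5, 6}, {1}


U = {1, 2, 3, 4, 5, 6, 7}
Shown blocks: {2, 4, 5, 6}, {1}
A partition's blocks are pairwise disjoint and cover U, so the missing block = U \ (union of shown blocks).
Union of shown blocks: {1, 2, 4, 5, 6}
Missing block = U \ (union) = {3, 7}

{3, 7}


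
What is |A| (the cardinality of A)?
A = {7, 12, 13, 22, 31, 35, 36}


Set A = {7, 12, 13, 22, 31, 35, 36}
Listing elements: 7, 12, 13, 22, 31, 35, 36
Counting: 7 elements
|A| = 7

7


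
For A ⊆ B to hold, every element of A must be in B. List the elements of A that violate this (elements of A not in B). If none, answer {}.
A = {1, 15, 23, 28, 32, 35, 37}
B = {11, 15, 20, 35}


Set A = {1, 15, 23, 28, 32, 35, 37}
Set B = {11, 15, 20, 35}
Check each element of A against B:
1 ∉ B (include), 15 ∈ B, 23 ∉ B (include), 28 ∉ B (include), 32 ∉ B (include), 35 ∈ B, 37 ∉ B (include)
Elements of A not in B: {1, 23, 28, 32, 37}

{1, 23, 28, 32, 37}


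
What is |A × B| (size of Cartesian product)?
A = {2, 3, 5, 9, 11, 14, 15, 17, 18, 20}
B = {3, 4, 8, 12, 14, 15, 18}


Set A = {2, 3, 5, 9, 11, 14, 15, 17, 18, 20} has 10 elements.
Set B = {3, 4, 8, 12, 14, 15, 18} has 7 elements.
|A × B| = |A| × |B| = 10 × 7 = 70

70


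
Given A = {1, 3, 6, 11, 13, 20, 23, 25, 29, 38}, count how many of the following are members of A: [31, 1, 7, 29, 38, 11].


Set A = {1, 3, 6, 11, 13, 20, 23, 25, 29, 38}
Candidates: [31, 1, 7, 29, 38, 11]
Check each candidate:
31 ∉ A, 1 ∈ A, 7 ∉ A, 29 ∈ A, 38 ∈ A, 11 ∈ A
Count of candidates in A: 4

4


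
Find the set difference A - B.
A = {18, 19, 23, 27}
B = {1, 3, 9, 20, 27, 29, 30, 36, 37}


Set A = {18, 19, 23, 27}
Set B = {1, 3, 9, 20, 27, 29, 30, 36, 37}
A \ B includes elements in A that are not in B.
Check each element of A:
18 (not in B, keep), 19 (not in B, keep), 23 (not in B, keep), 27 (in B, remove)
A \ B = {18, 19, 23}

{18, 19, 23}


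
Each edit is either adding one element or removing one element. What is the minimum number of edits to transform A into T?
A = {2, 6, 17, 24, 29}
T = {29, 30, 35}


Set A = {2, 6, 17, 24, 29}
Set T = {29, 30, 35}
Elements to remove from A (in A, not in T): {2, 6, 17, 24} → 4 removals
Elements to add to A (in T, not in A): {30, 35} → 2 additions
Total edits = 4 + 2 = 6

6


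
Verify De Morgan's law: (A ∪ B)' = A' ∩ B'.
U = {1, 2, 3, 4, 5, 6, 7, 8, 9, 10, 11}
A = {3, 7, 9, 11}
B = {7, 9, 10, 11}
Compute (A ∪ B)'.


U = {1, 2, 3, 4, 5, 6, 7, 8, 9, 10, 11}
A = {3, 7, 9, 11}, B = {7, 9, 10, 11}
A ∪ B = {3, 7, 9, 10, 11}
(A ∪ B)' = U \ (A ∪ B) = {1, 2, 4, 5, 6, 8}
Verification via A' ∩ B': A' = {1, 2, 4, 5, 6, 8, 10}, B' = {1, 2, 3, 4, 5, 6, 8}
A' ∩ B' = {1, 2, 4, 5, 6, 8} ✓

{1, 2, 4, 5, 6, 8}


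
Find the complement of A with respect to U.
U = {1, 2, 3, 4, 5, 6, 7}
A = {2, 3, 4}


Universal set U = {1, 2, 3, 4, 5, 6, 7}
Set A = {2, 3, 4}
A' = U \ A = elements in U but not in A
Checking each element of U:
1 (not in A, include), 2 (in A, exclude), 3 (in A, exclude), 4 (in A, exclude), 5 (not in A, include), 6 (not in A, include), 7 (not in A, include)
A' = {1, 5, 6, 7}

{1, 5, 6, 7}


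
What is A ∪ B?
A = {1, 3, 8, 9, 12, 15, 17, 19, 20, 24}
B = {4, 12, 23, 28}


Set A = {1, 3, 8, 9, 12, 15, 17, 19, 20, 24}
Set B = {4, 12, 23, 28}
A ∪ B includes all elements in either set.
Elements from A: {1, 3, 8, 9, 12, 15, 17, 19, 20, 24}
Elements from B not already included: {4, 23, 28}
A ∪ B = {1, 3, 4, 8, 9, 12, 15, 17, 19, 20, 23, 24, 28}

{1, 3, 4, 8, 9, 12, 15, 17, 19, 20, 23, 24, 28}


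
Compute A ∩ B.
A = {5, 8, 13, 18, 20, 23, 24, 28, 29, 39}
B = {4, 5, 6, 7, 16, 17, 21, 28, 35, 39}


Set A = {5, 8, 13, 18, 20, 23, 24, 28, 29, 39}
Set B = {4, 5, 6, 7, 16, 17, 21, 28, 35, 39}
A ∩ B includes only elements in both sets.
Check each element of A against B:
5 ✓, 8 ✗, 13 ✗, 18 ✗, 20 ✗, 23 ✗, 24 ✗, 28 ✓, 29 ✗, 39 ✓
A ∩ B = {5, 28, 39}

{5, 28, 39}


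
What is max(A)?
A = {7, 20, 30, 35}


Set A = {7, 20, 30, 35}
Elements in ascending order: 7, 20, 30, 35
The largest element is 35.

35


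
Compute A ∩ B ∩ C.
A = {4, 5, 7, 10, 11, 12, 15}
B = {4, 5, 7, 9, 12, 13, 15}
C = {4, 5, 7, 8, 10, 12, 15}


Set A = {4, 5, 7, 10, 11, 12, 15}
Set B = {4, 5, 7, 9, 12, 13, 15}
Set C = {4, 5, 7, 8, 10, 12, 15}
First, A ∩ B = {4, 5, 7, 12, 15}
Then, (A ∩ B) ∩ C = {4, 5, 7, 12, 15}

{4, 5, 7, 12, 15}


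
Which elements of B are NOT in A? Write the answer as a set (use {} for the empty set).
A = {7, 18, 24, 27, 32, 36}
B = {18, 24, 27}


Set A = {7, 18, 24, 27, 32, 36}
Set B = {18, 24, 27}
Check each element of B against A:
18 ∈ A, 24 ∈ A, 27 ∈ A
Elements of B not in A: {}

{}


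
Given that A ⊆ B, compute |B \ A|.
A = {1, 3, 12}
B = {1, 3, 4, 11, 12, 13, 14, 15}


Set A = {1, 3, 12}, |A| = 3
Set B = {1, 3, 4, 11, 12, 13, 14, 15}, |B| = 8
Since A ⊆ B: B \ A = {4, 11, 13, 14, 15}
|B| - |A| = 8 - 3 = 5

5


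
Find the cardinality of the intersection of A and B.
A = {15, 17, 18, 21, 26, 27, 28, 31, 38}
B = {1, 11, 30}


Set A = {15, 17, 18, 21, 26, 27, 28, 31, 38}
Set B = {1, 11, 30}
A ∩ B = {}
|A ∩ B| = 0

0


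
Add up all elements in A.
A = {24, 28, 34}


Set A = {24, 28, 34}
Sum = 24 + 28 + 34 = 86

86


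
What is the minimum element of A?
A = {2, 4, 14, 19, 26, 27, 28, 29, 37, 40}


Set A = {2, 4, 14, 19, 26, 27, 28, 29, 37, 40}
Elements in ascending order: 2, 4, 14, 19, 26, 27, 28, 29, 37, 40
The smallest element is 2.

2


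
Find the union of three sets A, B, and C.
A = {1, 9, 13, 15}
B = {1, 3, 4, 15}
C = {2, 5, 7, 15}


Set A = {1, 9, 13, 15}
Set B = {1, 3, 4, 15}
Set C = {2, 5, 7, 15}
First, A ∪ B = {1, 3, 4, 9, 13, 15}
Then, (A ∪ B) ∪ C = {1, 2, 3, 4, 5, 7, 9, 13, 15}

{1, 2, 3, 4, 5, 7, 9, 13, 15}


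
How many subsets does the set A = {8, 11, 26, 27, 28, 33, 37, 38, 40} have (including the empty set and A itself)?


Set A = {8, 11, 26, 27, 28, 33, 37, 38, 40}
|A| = 9
The power set P(A) contains all subsets of A.
|P(A)| = 2^|A| = 2^9 = 512

512


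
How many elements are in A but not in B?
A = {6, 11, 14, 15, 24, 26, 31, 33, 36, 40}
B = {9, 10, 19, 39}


Set A = {6, 11, 14, 15, 24, 26, 31, 33, 36, 40}
Set B = {9, 10, 19, 39}
A \ B = {6, 11, 14, 15, 24, 26, 31, 33, 36, 40}
|A \ B| = 10

10


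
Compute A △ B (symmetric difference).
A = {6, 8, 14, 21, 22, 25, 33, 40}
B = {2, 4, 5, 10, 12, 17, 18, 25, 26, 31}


Set A = {6, 8, 14, 21, 22, 25, 33, 40}
Set B = {2, 4, 5, 10, 12, 17, 18, 25, 26, 31}
A △ B = (A \ B) ∪ (B \ A)
Elements in A but not B: {6, 8, 14, 21, 22, 33, 40}
Elements in B but not A: {2, 4, 5, 10, 12, 17, 18, 26, 31}
A △ B = {2, 4, 5, 6, 8, 10, 12, 14, 17, 18, 21, 22, 26, 31, 33, 40}

{2, 4, 5, 6, 8, 10, 12, 14, 17, 18, 21, 22, 26, 31, 33, 40}


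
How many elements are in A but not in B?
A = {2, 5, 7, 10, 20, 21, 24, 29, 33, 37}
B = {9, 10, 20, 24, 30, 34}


Set A = {2, 5, 7, 10, 20, 21, 24, 29, 33, 37}
Set B = {9, 10, 20, 24, 30, 34}
A \ B = {2, 5, 7, 21, 29, 33, 37}
|A \ B| = 7

7


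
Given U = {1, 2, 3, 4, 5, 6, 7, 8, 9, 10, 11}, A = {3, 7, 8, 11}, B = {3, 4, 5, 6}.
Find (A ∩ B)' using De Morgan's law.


U = {1, 2, 3, 4, 5, 6, 7, 8, 9, 10, 11}
A = {3, 7, 8, 11}, B = {3, 4, 5, 6}
A ∩ B = {3}
(A ∩ B)' = U \ (A ∩ B) = {1, 2, 4, 5, 6, 7, 8, 9, 10, 11}
Verification via A' ∪ B': A' = {1, 2, 4, 5, 6, 9, 10}, B' = {1, 2, 7, 8, 9, 10, 11}
A' ∪ B' = {1, 2, 4, 5, 6, 7, 8, 9, 10, 11} ✓

{1, 2, 4, 5, 6, 7, 8, 9, 10, 11}
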